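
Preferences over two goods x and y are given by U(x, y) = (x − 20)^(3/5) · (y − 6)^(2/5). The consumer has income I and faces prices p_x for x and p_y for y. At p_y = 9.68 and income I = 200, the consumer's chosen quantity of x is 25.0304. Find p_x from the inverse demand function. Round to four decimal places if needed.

MRS = (3/2)·(y−6)/(x−20). Tangency with p_x/p_y gives y−6 = (2/3)·(p_x/p_y)·(x−20).
Substituting into the budget: x* = 20 + 0.6·(I − 20·p_x − 6·p_y)/p_x, and y* = 6 + 0.4·(…)/p_y.
Set x* = 25.0304 in the demand function and solve for p_x: p_x = 5.

p_x = 5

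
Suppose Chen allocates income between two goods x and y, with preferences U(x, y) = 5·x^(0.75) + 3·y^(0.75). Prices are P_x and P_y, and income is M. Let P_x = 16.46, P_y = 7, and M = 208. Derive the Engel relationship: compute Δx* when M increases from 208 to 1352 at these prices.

MU_x ∝ 5·x^(-0.25), MU_y ∝ 3·y^(-0.25), so MRS = (5/3)·(y/x)^(0.25) = P_x/P_y.
Hence y/x = ((3/5)·P_x/P_y)^(1/(0.25)), i.e. raised to the 4 power.
Substitute y = (y/x)·x into the budget: x* = M/(P_x + P_y·(y/x)).
Numerically y/x = 3.962161, so x* = 208/(16.46 + 7·3.962161) = 4.7064.
At M' = 1352: x* = 30.5916. Change: 30.5916 − 4.7064 = 25.8852.

Δx* = 25.8852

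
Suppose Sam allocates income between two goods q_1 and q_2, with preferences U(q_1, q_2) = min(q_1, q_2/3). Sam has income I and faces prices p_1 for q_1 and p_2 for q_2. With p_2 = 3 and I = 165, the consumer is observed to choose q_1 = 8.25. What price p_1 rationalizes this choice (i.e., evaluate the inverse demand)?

With perfect complements, no substitution: consume in ratio q_1:q_2 = 1:3.
Budget: p_1·q_1 + p_2·3·q_1 = I, so (p_1 + 3·p_2)·q_1 = I.
Demand: q_1*(p_1,p_2,I) = I/(p_1 + 3·p_2), q_2* = 3·I/(p_1 + 3·p_2).
Set q_1* = 8.25 in the demand function and solve for p_1: p_1 = 11.

p_1 = 11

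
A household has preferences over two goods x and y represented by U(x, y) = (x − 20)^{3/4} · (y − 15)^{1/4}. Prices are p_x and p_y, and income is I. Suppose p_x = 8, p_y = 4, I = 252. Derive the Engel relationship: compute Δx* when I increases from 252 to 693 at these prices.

Δx* = 41.3438

This is Cobb-Douglas in (x−20, y−15): tangency gives 0.75·p_y·(y−15) = 0.25·p_x·(x−20).
After buying the subsistence bundle (20, 15), a share 0.75 of the remaining income goes to x: x* = 20 + 0.75·(I − 20p_x − 15p_y)/p_x.
Discretionary income = 252 − 20·8 − 15·4 = 32; x* = 20 + 0.75·32/8 = 23.
At I' = 693: x* = 64.3438. Change: 64.3438 − 23 = 41.3438.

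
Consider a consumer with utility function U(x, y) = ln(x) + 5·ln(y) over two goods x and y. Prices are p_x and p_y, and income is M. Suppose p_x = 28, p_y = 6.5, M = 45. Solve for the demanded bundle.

x* = 0.2679, y* = 5.7692

The MRS is (1/5)·y/x. Set MRS = p_x/p_y.
Rearranging, p_y·y = 5·p_x·x. Substituting into the budget gives p_x·x·(1 + 5) = M.
Demand: x*(p_x,p_y,M) = 1/6·M/p_x and y* = 5/6·M/p_y.
At p_x=28, p_y=6.5, M=45: x* = 1/6·45/28 = 0.2679, y* = 5.7692.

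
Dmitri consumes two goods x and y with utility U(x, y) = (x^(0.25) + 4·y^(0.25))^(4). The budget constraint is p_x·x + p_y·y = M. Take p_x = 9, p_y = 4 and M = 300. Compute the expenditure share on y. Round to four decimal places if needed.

share on y = 0.8927

With the ratio pinned down, the budget gives x* = M/(p_x + p_y·(y/x)) and y* = (y/x)·x*.
Numerically y/x = 18.720754, so x* = 300/(9 + 4·18.720754) = 3.5764 and y* = 18.720754·3.5764 = 66.9531.
Expenditure on y: 4·66.9531 = 267.8123; share = 0.8927.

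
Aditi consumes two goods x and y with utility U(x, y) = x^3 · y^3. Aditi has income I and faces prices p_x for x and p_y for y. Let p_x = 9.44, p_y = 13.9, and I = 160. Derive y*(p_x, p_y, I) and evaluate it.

y* = 5.7554

Tangency: MRS = y/x = p_x/p_y.
So 3·p_y·y = 3·p_x·x; combined with the budget, a share 0.5 of income goes to x.
Demand: x*(p_x,p_y,I) = 0.5·I/p_x and y* = 0.5·I/p_y.
At p_x=9.44, p_y=13.9, I=160: y* = 0.5·160/13.9 = 5.7554.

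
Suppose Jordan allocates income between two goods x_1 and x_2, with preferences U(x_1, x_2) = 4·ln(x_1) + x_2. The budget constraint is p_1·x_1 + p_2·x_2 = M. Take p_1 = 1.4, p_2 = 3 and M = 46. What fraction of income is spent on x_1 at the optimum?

Set MRS = p_1/p_2: (4/x_1)/1 = p_1/p_2.
So x_1*(p_1,p_2) = 4·p_2/p_1, independent of income; and x_2* = (M − 4·p_2)/p_2.
At the given prices: x_1* = 4·3/1.4 = 8.5714, and x_2* = 11.3333.
Expenditure on x_1: 1.4·8.5714 = 12; share = 0.2609.

share on x_1 = 0.2609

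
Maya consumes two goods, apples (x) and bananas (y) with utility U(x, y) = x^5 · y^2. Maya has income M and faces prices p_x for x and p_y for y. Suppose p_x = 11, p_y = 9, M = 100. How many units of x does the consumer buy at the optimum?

x* = 6.4935

The MRS is (5/2)·y/x. Set MRS = p_x/p_y.
So 5·p_y·y = 2·p_x·x; combined with the budget, a share 5/7 of income goes to x.
Demand: x*(p_x,p_y,M) = 5/7·M/p_x and y* = 2/7·M/p_y.
At p_x=11, p_y=9, M=100: x* = 5/7·100/11 = 6.4935.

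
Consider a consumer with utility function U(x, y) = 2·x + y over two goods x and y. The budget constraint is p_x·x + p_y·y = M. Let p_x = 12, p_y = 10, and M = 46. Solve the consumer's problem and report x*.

Perfect substitutes: compare marginal utility per dollar. 2/p_x vs 1/p_y → 0.1667 vs 0.1.
x gives more utility per dollar, so spend all income on x: x* = M/p_x, y* = 0.
Numerically: x* = 3.8333, y* = 0.

x* = 3.8333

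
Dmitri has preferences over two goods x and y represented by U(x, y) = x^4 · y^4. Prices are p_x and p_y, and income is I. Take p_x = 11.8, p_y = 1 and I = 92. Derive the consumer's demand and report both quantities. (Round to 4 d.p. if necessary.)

Tangency: MRS = y/x = p_x/p_y.
So 4·p_y·y = 4·p_x·x; combined with the budget, a share 0.5 of income goes to x.
Demand: x*(p_x,p_y,I) = 0.5·I/p_x and y* = 0.5·I/p_y.
At p_x=11.8, p_y=1, I=92: x* = 0.5·92/11.8 = 3.8983, y* = 46.

x* = 3.8983, y* = 46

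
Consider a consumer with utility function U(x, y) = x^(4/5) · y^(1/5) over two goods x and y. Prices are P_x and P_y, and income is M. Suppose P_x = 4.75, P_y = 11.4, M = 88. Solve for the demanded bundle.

Demand: x*(P_x,P_y,M) = 0.8·M/P_x and y* = 0.2·M/P_y.
At P_x=4.75, P_y=11.4, M=88: x* = 0.8·88/4.75 = 14.8211, y* = 1.5439.

x* = 14.8211, y* = 1.5439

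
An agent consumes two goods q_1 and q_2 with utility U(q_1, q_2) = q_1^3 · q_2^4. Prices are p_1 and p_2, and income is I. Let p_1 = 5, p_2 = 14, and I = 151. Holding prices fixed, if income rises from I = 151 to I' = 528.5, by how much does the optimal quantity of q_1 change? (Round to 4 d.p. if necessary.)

MU_q_1/MU_q_2 = (3·q_2)/(4·q_1); tangency sets this equal to p_1/p_2.
Rearranging, p_2·q_2 = (4/3)·p_1·q_1. Substituting into the budget gives p_1·q_1·(1 + (4/3)) = I.
Demand: q_1*(p_1,p_2,I) = 3/7·I/p_1 and q_2* = 4/7·I/p_2.
At p_1=5, p_2=14, I=151: q_1* = 3/7·151/5 = 12.9429.
At I' = 528.5: q_1* = 45.3. Change: 45.3 − 12.9429 = 32.3571.

Δq_1* = 32.3571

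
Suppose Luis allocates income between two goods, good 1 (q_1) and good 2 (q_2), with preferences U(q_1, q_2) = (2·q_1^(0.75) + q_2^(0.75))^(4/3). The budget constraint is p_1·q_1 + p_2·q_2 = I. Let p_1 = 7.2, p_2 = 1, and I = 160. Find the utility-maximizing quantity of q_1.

MRS = MU_q_1/MU_q_2 = 2·(q_2/q_1)^(0.25). Set equal to p_1/p_2.
Hence q_2/q_1 = ((1/2)·p_1/p_2)^(1/(0.25)), i.e. raised to the 4 power.
With the ratio pinned down, the budget gives q_1* = I/(p_1 + p_2·(q_2/q_1)) and q_2* = (q_2/q_1)·q_1*.
Numerically q_2/q_1 = 167.9616, so q_1* = 160/(7.2 + 1·167.9616) = 0.9134.

q_1* = 0.9134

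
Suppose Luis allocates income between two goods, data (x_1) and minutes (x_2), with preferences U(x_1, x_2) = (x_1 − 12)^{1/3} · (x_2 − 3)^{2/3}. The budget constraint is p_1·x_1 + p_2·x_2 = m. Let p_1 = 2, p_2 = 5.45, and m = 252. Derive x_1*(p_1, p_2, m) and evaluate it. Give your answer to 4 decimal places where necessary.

MRS = (1/2)·(x_2−3)/(x_1−12). Tangency with p_1/p_2 gives x_2−3 = 2·(p_1/p_2)·(x_1−12).
After buying the subsistence bundle (12, 3), a share 1/3 of the remaining income goes to x_1: x_1* = 12 + 1/3·(m − 12p_1 − 3p_2)/p_1.
Discretionary income = 252 − 12·2 − 3·5.45 = 211.65; x_1* = 12 + 1/3·211.65/2 = 47.275.

x_1* = 47.275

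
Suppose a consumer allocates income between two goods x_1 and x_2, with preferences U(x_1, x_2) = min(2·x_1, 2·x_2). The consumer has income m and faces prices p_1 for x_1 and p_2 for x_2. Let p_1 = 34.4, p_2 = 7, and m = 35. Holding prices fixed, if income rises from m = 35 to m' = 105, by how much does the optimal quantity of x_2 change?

Here 2·34.4 + 2·7 = 82.8, giving x_2* = 0.8454.
At m' = 105: x_2* = 2.5362. Change: 2.5362 − 0.8454 = 1.6908.

Δx_2* = 1.6908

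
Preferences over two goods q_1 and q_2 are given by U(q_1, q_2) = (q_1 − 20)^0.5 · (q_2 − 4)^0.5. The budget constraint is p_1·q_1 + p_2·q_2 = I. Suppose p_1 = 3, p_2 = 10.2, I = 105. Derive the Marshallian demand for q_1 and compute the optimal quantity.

q_1* = 20.7

Let q_1' = q_1−20, q_2' = q_2−4. MRS = q_2'/q_1' = p_1/p_2.
Substituting into the budget: q_1* = 20 + 0.5·(I − 20·p_1 − 4·p_2)/p_1, and q_2* = 4 + 0.5·(…)/p_2.
Discretionary income = 105 − 20·3 − 4·10.2 = 4.2; q_1* = 20 + 0.5·4.2/3 = 20.7.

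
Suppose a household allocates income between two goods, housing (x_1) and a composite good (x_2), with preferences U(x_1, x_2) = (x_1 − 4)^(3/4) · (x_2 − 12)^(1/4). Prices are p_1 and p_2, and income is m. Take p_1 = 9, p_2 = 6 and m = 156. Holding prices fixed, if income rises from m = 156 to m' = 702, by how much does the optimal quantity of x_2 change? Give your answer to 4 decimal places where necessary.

MRS = 3·(x_2−12)/(x_1−4). Tangency with p_1/p_2 gives x_2−12 = (1/3)·(p_1/p_2)·(x_1−4).
Substituting into the budget: x_1* = 4 + 0.75·(m − 4·p_1 − 12·p_2)/p_1, and x_2* = 12 + 0.25·(…)/p_2.
Discretionary income = 156 − 4·9 − 12·6 = 48; x_2* = 12 + 0.25·48/6 = 14.
At m' = 702: x_2* = 36.75. Change: 36.75 − 14 = 22.75.

Δx_2* = 22.75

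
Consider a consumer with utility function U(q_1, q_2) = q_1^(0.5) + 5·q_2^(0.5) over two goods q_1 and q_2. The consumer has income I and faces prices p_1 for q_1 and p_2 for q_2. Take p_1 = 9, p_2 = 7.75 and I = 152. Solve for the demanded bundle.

From the CES first-order condition, (1/5)·(q_2/q_1)^(0.5) = p_1/p_2.
Hence q_2/q_1 = (5·p_1/p_2)^(1/(0.5)), i.e. raised to the 2 power.
Substitute q_2 = (q_2/q_1)·q_1 into the budget: q_1* = I/(p_1 + p_2·(q_2/q_1)).
Numerically q_2/q_1 = 33.71488, so q_1* = 152/(9 + 7.75·33.71488) = 0.5624 and q_2* = 33.71488·0.5624 = 18.9598.

q_1* = 0.5624, q_2* = 18.9598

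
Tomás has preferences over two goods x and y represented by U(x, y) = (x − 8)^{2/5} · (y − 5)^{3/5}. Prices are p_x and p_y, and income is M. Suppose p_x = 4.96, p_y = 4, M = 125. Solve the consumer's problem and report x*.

x* = 13.2677

MRS = (2/3)·(y−5)/(x−8). Tangency with p_x/p_y gives y−5 = (3/2)·(p_x/p_y)·(x−8).
Substituting into the budget: x* = 8 + 0.4·(M − 8·p_x − 5·p_y)/p_x, and y* = 5 + 0.6·(…)/p_y.
Discretionary income = 125 − 8·4.96 − 5·4 = 65.32; x* = 8 + 0.4·65.32/4.96 = 13.2677.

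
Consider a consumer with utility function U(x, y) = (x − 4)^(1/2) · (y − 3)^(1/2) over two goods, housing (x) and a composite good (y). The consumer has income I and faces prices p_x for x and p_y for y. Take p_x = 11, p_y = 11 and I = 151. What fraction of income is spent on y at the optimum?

share on y = 0.4636

This is Cobb-Douglas in (x−4, y−3): tangency gives 0.5·p_y·(y−3) = 0.5·p_x·(x−4).
After buying the subsistence bundle (4, 3), a share 0.5 of the remaining income goes to x: x* = 4 + 0.5·(I − 4p_x − 3p_y)/p_x.
Discretionary income = 151 − 4·11 − 3·11 = 74; x* = 4 + 0.5·74/11 = 7.3636; y* = 3 + 0.5·74/11 = 6.3636.
Expenditure on y: 11·6.3636 = 70; share = 0.4636.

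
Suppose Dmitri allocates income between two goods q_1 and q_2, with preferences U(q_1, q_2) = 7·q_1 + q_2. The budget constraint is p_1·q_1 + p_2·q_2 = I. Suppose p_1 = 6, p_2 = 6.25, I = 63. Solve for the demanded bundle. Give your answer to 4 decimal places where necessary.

q_1* = 10.5, q_2* = 0

Perfect substitutes: compare marginal utility per dollar. 7/p_1 vs 1/p_2 → 1.1667 vs 0.16.
q_1 gives more utility per dollar, so spend all income on q_1: q_1* = I/p_1, q_2* = 0.
Numerically: q_1* = 10.5, q_2* = 0.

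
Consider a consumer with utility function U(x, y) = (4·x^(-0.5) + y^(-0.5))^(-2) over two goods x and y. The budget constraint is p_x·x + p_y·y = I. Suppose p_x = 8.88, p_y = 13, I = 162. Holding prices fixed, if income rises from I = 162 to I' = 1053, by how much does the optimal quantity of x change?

Δx* = 69.1693

MRS = MU_x/MU_y = 4·(y/x)^(1.5). Set equal to p_x/p_y.
Hence y/x = ((1/4)·p_x/p_y)^(1/(1.5)), i.e. raised to the 2/3 power.
With the ratio pinned down, the budget gives x* = I/(p_x + p_y·(y/x)) and y* = (y/x)·x*.
Numerically y/x = 0.307803, so x* = 162/(8.88 + 13·0.307803) = 12.5762.
At I' = 1053: x* = 81.7455. Change: 81.7455 − 12.5762 = 69.1693.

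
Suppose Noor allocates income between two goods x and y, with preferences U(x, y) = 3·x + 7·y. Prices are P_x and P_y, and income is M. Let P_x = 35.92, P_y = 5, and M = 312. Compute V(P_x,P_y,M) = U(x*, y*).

Linear utility — the consumer picks whichever good has higher MU/price: 3/35.92 = 0.0835 vs 7/5 = 1.4.
y gives more utility per dollar, so spend all income on y: y* = M/P_y, x* = 0.
Numerically: x* = 0, y* = 62.4.
Utility at the optimum: U(0, 62.4) = 436.8.

V = 436.8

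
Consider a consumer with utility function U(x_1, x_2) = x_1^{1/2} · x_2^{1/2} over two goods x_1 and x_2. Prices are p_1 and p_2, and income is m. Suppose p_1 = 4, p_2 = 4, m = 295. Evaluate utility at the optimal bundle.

The MRS is x_2/x_1. Set MRS = p_1/p_2.
Rearranging, p_2·x_2 = p_1·x_1. Substituting into the budget gives p_1·x_1·(1 + 1) = m.
Demand: x_1*(p_1,p_2,m) = 0.5·m/p_1 and x_2* = 0.5·m/p_2.
At p_1=4, p_2=4, m=295: x_1* = 0.5·295/4 = 36.875, x_2* = 36.875.
Utility at the optimum: U(36.875, 36.875) = 36.875.

V = 36.875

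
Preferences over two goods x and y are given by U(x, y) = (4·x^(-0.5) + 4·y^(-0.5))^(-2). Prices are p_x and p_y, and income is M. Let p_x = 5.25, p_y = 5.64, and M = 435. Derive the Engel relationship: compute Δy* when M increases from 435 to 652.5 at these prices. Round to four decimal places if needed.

Δy* = 19.5122

From the CES first-order condition, (y/x)^(1.5) = p_x/p_y.
Solve for the ratio: y/x = [p_x/p_y]^(2/3).
With the ratio pinned down, the budget gives x* = M/(p_x + p_y·(y/x)) and y* = (y/x)·x*.
Numerically y/x = 0.953352, so x* = 435/(5.25 + 5.64·0.953352) = 40.9338 and y* = 0.953352·40.9338 = 39.0244.
At M' = 652.5: y* = 58.5365. Change: 58.5365 − 39.0244 = 19.5122.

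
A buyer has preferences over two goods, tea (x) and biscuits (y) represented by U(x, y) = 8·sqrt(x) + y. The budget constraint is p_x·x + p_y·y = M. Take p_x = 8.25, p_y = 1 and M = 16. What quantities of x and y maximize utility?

MU_x = 4/√x, MU_y = 1. Tangency: 4/√x = p_x/p_y.
Solve: √x = 4·p_y/p_x, so x*(p_x,p_y) = (4·p_y/p_x)², and y* = (M − p_x·x*)/p_y.
Plugging in: x* = (4·1/8.25)² = 0.2351, y* = 14.0606.

x* = 0.2351, y* = 14.0606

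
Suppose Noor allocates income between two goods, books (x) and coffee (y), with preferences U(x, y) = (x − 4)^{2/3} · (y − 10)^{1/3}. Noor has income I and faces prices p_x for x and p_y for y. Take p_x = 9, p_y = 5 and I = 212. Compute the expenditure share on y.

After buying the subsistence bundle (4, 10), a share 2/3 of the remaining income goes to x: x* = 4 + 2/3·(I − 4p_x − 10p_y)/p_x.
Discretionary income = 212 − 4·9 − 10·5 = 126; x* = 4 + 2/3·126/9 = 13.3333; y* = 10 + 1/3·126/5 = 18.4.
Expenditure on y: 5·18.4 = 92; share = 0.434.

share on y = 0.434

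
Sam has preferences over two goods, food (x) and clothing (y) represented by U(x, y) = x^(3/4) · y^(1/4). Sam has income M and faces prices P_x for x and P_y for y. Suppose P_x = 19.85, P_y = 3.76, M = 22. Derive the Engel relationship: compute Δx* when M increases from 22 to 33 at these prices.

The MRS is 3·y/x. Set MRS = P_x/P_y.
So 0.75·P_y·y = 0.25·P_x·x; combined with the budget, a share 0.75 of income goes to x.
Demand: x*(P_x,P_y,M) = 0.75·M/P_x and y* = 0.25·M/P_y.
At P_x=19.85, P_y=3.76, M=22: x* = 0.75·22/19.85 = 0.8312.
At M' = 33: x* = 1.2469. Change: 1.2469 − 0.8312 = 0.4156.

Δx* = 0.4156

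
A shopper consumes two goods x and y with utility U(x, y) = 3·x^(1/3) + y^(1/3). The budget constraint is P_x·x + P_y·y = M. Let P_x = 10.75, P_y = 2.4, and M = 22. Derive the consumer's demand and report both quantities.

x* = 1.4542, y* = 2.653

MU_x ∝ 3·x^(-2/3), MU_y ∝ y^(-2/3), so MRS = 3·(y/x)^(2/3) = P_x/P_y.
Solve for the ratio: y/x = [(1/3)·P_x/P_y]^(1.5).
Substitute y = (y/x)·x into the budget: x* = M/(P_x + P_y·(y/x)).
Numerically y/x = 1.824374, so x* = 22/(10.75 + 2.4·1.824374) = 1.4542 and y* = 1.824374·1.4542 = 2.653.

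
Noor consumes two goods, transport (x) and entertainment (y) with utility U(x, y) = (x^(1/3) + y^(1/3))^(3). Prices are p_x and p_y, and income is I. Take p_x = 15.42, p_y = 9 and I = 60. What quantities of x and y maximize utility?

Substitute y = (y/x)·x into the budget: x* = I/(p_x + p_y·(y/x)).
Numerically y/x = 2.242657, so x* = 60/(15.42 + 9·2.242657) = 1.6852 and y* = 2.242657·1.6852 = 3.7793.

x* = 1.6852, y* = 3.7793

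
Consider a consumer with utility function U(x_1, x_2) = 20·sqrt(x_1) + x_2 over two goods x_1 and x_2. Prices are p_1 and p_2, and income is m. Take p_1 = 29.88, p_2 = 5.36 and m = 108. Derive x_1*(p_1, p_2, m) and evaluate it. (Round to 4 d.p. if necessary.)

x_1* = 3.2179

Plugging in: x_1* = (10·5.36/29.88)² = 3.2179.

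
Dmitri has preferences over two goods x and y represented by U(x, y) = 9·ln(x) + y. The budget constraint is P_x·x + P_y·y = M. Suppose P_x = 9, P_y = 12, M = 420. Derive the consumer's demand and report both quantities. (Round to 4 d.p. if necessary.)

MU_x = 9/x, MU_y = 1. Tangency: 9/x = P_x/P_y.
So x*(P_x,P_y) = 9·P_y/P_x, independent of income; and y* = (M − 9·P_y)/P_y.
At the given prices: x* = 9·12/9 = 12, and y* = 26.

x* = 12, y* = 26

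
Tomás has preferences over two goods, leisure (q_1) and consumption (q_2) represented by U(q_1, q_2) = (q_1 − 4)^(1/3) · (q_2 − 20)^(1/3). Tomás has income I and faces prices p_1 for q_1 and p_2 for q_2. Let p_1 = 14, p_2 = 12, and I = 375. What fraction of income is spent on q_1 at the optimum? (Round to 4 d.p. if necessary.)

Let q_1' = q_1−4, q_2' = q_2−20. MRS = q_2'/q_1' = p_1/p_2.
After buying the subsistence bundle (4, 20), a share 0.5 of the remaining income goes to q_1: q_1* = 4 + 0.5·(I − 4p_1 − 20p_2)/p_1.
Discretionary income = 375 − 4·14 − 20·12 = 79; q_1* = 4 + 0.5·79/14 = 6.8214; q_2* = 20 + 0.5·79/12 = 23.2917.
Expenditure on q_1: 14·6.8214 = 95.5; share = 0.2547.

share on q_1 = 0.2547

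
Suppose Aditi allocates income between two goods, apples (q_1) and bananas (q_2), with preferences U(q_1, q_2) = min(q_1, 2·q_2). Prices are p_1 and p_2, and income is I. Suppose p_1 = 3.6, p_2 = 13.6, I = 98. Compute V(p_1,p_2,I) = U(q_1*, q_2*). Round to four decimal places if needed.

With perfect complements, no substitution: consume in ratio q_1:q_2 = 2:1.
Budget: p_1·q_1 + p_2·(1/2)·q_1 = I, so (2·p_1 + p_2)·q_1 = 2·I.
Demand: q_1*(p_1,p_2,I) = 2·I/(2·p_1 + p_2), q_2* = I/(2·p_1 + p_2).
Here 2·3.6 + 13.6 = 20.8, giving q_1* = 9.4231 and q_2* = 4.7115.
Utility at the optimum: U(9.4231, 4.7115) = 9.4231.

V = 9.4231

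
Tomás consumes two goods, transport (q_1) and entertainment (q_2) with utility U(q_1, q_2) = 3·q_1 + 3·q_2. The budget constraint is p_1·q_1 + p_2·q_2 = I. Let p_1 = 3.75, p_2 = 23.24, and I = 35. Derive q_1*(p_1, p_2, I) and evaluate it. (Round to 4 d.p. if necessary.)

q_1* = 9.3333

Linear utility — the consumer picks whichever good has higher MU/price: 3/3.75 = 0.8 vs 3/23.24 = 0.1291.
q_1 gives more utility per dollar, so spend all income on q_1: q_1* = I/p_1, q_2* = 0.
Numerically: q_1* = 9.3333, q_2* = 0.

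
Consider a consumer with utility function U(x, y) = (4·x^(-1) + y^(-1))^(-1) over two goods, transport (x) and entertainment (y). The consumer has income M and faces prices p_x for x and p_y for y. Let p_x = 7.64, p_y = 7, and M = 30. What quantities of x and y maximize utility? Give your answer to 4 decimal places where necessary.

x* = 2.6557, y* = 1.3872

From the CES first-order condition, 4·(y/x)^(2) = p_x/p_y.
Solve for the ratio: y/x = [(1/4)·p_x/p_y]^(0.5).
Substitute y = (y/x)·x into the budget: x* = M/(p_x + p_y·(y/x)).
Numerically y/x = 0.522357, so x* = 30/(7.64 + 7·0.522357) = 2.6557 and y* = 0.522357·2.6557 = 1.3872.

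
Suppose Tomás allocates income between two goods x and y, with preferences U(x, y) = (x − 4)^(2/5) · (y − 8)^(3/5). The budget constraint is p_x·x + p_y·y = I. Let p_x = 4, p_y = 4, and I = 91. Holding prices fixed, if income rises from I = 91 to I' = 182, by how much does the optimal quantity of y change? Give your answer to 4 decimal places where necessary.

This is Cobb-Douglas in (x−4, y−8): tangency gives 0.4·p_y·(y−8) = 0.6·p_x·(x−4).
Substituting into the budget: x* = 4 + 0.4·(I − 4·p_x − 8·p_y)/p_x, and y* = 8 + 0.6·(…)/p_y.
Discretionary income = 91 − 4·4 − 8·4 = 43; y* = 8 + 0.6·43/4 = 14.45.
At I' = 182: y* = 28.1. Change: 28.1 − 14.45 = 13.65.

Δy* = 13.65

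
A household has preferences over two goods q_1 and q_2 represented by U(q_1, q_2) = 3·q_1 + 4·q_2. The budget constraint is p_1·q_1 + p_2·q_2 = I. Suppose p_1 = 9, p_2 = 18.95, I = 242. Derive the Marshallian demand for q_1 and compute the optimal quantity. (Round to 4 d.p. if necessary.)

q_1* = 26.8889

Perfect substitutes: compare marginal utility per dollar. 3/p_1 vs 4/p_2 → 0.3333 vs 0.2111.
q_1 gives more utility per dollar, so spend all income on q_1: q_1* = I/p_1, q_2* = 0.
Numerically: q_1* = 26.8889, q_2* = 0.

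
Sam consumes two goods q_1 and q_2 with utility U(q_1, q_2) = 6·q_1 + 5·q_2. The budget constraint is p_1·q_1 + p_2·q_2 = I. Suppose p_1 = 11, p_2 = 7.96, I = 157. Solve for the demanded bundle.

Linear utility — the consumer picks whichever good has higher MU/price: 6/11 = 0.5455 vs 5/7.96 = 0.6281.
q_2 gives more utility per dollar, so spend all income on q_2: q_2* = I/p_2, q_1* = 0.
Numerically: q_1* = 0, q_2* = 19.7236.

q_1* = 0, q_2* = 19.7236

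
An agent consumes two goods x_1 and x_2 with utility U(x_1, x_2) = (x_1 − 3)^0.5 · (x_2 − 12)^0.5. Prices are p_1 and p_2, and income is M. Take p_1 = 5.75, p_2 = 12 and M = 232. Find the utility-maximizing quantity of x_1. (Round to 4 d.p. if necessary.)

x_1* = 9.1522

This is Cobb-Douglas in (x_1−3, x_2−12): tangency gives 0.5·p_2·(x_2−12) = 0.5·p_1·(x_1−3).
After buying the subsistence bundle (3, 12), a share 0.5 of the remaining income goes to x_1: x_1* = 3 + 0.5·(M − 3p_1 − 12p_2)/p_1.
Discretionary income = 232 − 3·5.75 − 12·12 = 70.75; x_1* = 3 + 0.5·70.75/5.75 = 9.1522.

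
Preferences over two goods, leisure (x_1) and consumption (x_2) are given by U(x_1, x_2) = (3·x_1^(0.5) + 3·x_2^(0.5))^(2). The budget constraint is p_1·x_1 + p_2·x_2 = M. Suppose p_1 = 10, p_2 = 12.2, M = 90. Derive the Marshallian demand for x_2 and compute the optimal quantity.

Numerically x_2/x_1 = 0.671862, so x_1* = 90/(10 + 12.2·0.671862) = 4.9459 and x_2* = 0.671862·4.9459 = 3.323.

x_2* = 3.323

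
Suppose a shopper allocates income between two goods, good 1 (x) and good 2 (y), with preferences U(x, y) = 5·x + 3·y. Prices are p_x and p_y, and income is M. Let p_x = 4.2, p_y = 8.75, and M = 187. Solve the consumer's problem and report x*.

Perfect substitutes: compare marginal utility per dollar. 5/p_x vs 3/p_y → 1.1905 vs 0.3429.
x gives more utility per dollar, so spend all income on x: x* = M/p_x, y* = 0.
Numerically: x* = 44.5238, y* = 0.

x* = 44.5238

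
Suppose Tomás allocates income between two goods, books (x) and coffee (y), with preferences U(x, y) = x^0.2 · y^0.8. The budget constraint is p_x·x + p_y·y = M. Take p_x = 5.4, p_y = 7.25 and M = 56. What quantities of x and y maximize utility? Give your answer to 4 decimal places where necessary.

x* = 2.0741, y* = 6.1793

Demand: x*(p_x,p_y,M) = 0.2·M/p_x and y* = 0.8·M/p_y.
At p_x=5.4, p_y=7.25, M=56: x* = 0.2·56/5.4 = 2.0741, y* = 6.1793.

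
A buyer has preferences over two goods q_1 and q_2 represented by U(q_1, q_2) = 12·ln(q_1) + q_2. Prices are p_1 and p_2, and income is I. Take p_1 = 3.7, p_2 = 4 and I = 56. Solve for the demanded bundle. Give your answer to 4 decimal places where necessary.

q_1* = 12.973, q_2* = 2

Set MRS = p_1/p_2: (12/q_1)/1 = p_1/p_2.
So q_1*(p_1,p_2) = 12·p_2/p_1, independent of income; and q_2* = (I − 12·p_2)/p_2.
At the given prices: q_1* = 12·4/3.7 = 12.973, and q_2* = 2.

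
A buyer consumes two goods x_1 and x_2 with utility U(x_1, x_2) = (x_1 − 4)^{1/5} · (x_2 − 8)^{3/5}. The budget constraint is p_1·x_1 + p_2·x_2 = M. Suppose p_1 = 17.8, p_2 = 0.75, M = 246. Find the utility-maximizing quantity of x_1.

This is Cobb-Douglas in (x_1−4, x_2−8): tangency gives 0.2·p_2·(x_2−8) = 0.6·p_1·(x_1−4).
Substituting into the budget: x_1* = 4 + 0.25·(M − 4·p_1 − 8·p_2)/p_1, and x_2* = 8 + 0.75·(…)/p_2.
Discretionary income = 246 − 4·17.8 − 8·0.75 = 168.8; x_1* = 4 + 0.25·168.8/17.8 = 6.3708.

x_1* = 6.3708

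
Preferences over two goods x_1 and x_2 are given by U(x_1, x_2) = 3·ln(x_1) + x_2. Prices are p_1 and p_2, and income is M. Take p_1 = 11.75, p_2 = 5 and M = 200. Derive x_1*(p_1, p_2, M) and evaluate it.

x_1* = 1.2766

Set MRS = p_1/p_2: (3/x_1)/1 = p_1/p_2.
So x_1*(p_1,p_2) = 3·p_2/p_1, independent of income; and x_2* = (M − 3·p_2)/p_2.
At the given prices: x_1* = 3·5/11.75 = 1.2766.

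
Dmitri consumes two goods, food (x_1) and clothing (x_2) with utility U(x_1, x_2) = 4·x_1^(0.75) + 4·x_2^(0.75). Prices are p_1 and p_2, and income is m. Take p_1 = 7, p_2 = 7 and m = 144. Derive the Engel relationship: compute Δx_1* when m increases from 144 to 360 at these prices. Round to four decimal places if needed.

MU_x_1 ∝ 4·x_1^(-0.25), MU_x_2 ∝ 4·x_2^(-0.25), so MRS = (x_2/x_1)^(0.25) = p_1/p_2.
Hence x_2/x_1 = (p_1/p_2)^(1/(0.25)), i.e. raised to the 4 power.
Substitute x_2 = (x_2/x_1)·x_1 into the budget: x_1* = m/(p_1 + p_2·(x_2/x_1)).
Numerically x_2/x_1 = 1, so x_1* = 144/(7 + 7·1) = 10.2857.
At m' = 360: x_1* = 25.7143. Change: 25.7143 − 10.2857 = 15.4286.

Δx_1* = 15.4286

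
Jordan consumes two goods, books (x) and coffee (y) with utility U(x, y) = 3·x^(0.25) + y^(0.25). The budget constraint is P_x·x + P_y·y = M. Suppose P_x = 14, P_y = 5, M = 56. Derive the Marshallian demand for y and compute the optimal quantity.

From the CES first-order condition, 3·(y/x)^(0.75) = P_x/P_y.
Hence y/x = ((1/3)·P_x/P_y)^(1/(0.75)), i.e. raised to the 4/3 power.
Substitute y = (y/x)·x into the budget: x* = M/(P_x + P_y·(y/x)).
Numerically y/x = 0.912114, so x* = 56/(14 + 5·0.912114) = 3.0171 and y* = 0.912114·3.0171 = 2.752.

y* = 2.752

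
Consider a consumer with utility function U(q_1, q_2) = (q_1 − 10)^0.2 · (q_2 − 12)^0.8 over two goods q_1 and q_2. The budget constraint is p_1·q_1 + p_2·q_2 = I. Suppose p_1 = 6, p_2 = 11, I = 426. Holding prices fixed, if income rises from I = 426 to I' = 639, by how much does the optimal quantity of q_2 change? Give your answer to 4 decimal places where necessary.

Δq_2* = 15.4909

This is Cobb-Douglas in (q_1−10, q_2−12): tangency gives 0.2·p_2·(q_2−12) = 0.8·p_1·(q_1−10).
After buying the subsistence bundle (10, 12), a share 0.2 of the remaining income goes to q_1: q_1* = 10 + 0.2·(I − 10p_1 − 12p_2)/p_1.
Discretionary income = 426 − 10·6 − 12·11 = 234; q_2* = 12 + 0.8·234/11 = 29.0182.
At I' = 639: q_2* = 44.5091. Change: 44.5091 − 29.0182 = 15.4909.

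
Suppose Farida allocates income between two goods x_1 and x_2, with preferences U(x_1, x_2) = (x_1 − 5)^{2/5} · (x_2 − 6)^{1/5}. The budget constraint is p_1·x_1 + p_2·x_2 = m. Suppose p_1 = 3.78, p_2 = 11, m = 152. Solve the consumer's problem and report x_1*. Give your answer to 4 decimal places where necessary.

Let x_1' = x_1−5, x_2' = x_2−6. MRS = 2·x_2'/x_1' = p_1/p_2.
Substituting into the budget: x_1* = 5 + 2/3·(m − 5·p_1 − 6·p_2)/p_1, and x_2* = 6 + 1/3·(…)/p_2.
Discretionary income = 152 − 5·3.78 − 6·11 = 67.1; x_1* = 5 + 2/3·67.1/3.78 = 16.8342.

x_1* = 16.8342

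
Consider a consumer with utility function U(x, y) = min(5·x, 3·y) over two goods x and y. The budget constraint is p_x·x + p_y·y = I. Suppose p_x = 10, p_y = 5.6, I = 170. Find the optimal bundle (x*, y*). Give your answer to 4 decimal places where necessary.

x* = 8.7931, y* = 14.6552

With perfect complements, no substitution: consume in ratio x:y = 3:5.
Budget: p_x·x + p_y·(5/3)·x = I, so (3·p_x + 5·p_y)·x = 3·I.
Demand: x*(p_x,p_y,I) = 3·I/(3·p_x + 5·p_y), y* = 5·I/(3·p_x + 5·p_y).
Here 3·10 + 5·5.6 = 58, giving x* = 8.7931 and y* = 14.6552.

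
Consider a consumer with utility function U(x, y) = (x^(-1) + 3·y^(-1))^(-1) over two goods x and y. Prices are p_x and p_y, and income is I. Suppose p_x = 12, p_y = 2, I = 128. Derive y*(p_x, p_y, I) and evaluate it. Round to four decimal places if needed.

From the CES first-order condition, (1/3)·(y/x)^(2) = p_x/p_y.
Solve for the ratio: y/x = [3·p_x/p_y]^(0.5).
With the ratio pinned down, the budget gives x* = I/(p_x + p_y·(y/x)) and y* = (y/x)·x*.
Numerically y/x = 4.242641, so x* = 128/(12 + 2·4.242641) = 6.2484 and y* = 4.242641·6.2484 = 26.5097.

y* = 26.5097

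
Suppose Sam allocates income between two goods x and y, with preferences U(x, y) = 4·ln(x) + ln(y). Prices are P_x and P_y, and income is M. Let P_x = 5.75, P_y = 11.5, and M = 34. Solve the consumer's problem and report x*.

x* = 4.7304

Demand: x*(P_x,P_y,M) = 0.8·M/P_x and y* = 0.2·M/P_y.
At P_x=5.75, P_y=11.5, M=34: x* = 0.8·34/5.75 = 4.7304.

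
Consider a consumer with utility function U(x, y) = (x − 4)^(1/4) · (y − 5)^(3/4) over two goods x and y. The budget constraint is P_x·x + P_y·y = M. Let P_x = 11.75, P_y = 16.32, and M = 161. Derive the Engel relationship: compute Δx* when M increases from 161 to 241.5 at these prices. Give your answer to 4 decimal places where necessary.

Δx* = 1.7128

MRS = (1/3)·(y−5)/(x−4). Tangency with P_x/P_y gives y−5 = 3·(P_x/P_y)·(x−4).
Substituting into the budget: x* = 4 + 0.25·(M − 4·P_x − 5·P_y)/P_x, and y* = 5 + 0.75·(…)/P_y.
Discretionary income = 161 − 4·11.75 − 5·16.32 = 32.4; x* = 4 + 0.25·32.4/11.75 = 4.6894.
At M' = 241.5: x* = 6.4021. Change: 6.4021 − 4.6894 = 1.7128.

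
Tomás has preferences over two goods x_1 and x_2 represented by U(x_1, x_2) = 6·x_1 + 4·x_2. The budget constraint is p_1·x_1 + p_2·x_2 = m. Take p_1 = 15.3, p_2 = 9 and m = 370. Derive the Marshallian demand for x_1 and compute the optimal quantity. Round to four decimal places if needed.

Linear utility — the consumer picks whichever good has higher MU/price: 6/15.3 = 0.3922 vs 4/9 = 0.4444.
x_2 gives more utility per dollar, so spend all income on x_2: x_2* = m/p_2, x_1* = 0.
Numerically: x_1* = 0, x_2* = 41.1111.

x_1* = 0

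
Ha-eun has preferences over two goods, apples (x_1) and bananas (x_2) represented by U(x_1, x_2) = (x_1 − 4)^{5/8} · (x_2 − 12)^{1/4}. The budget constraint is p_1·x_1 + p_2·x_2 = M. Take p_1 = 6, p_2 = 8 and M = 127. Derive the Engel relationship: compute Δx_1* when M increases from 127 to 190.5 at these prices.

Discretionary income = 127 − 4·6 − 12·8 = 7; x_1* = 4 + 5/7·7/6 = 4.8333.
At M' = 190.5: x_1* = 12.3929. Change: 12.3929 − 4.8333 = 7.5595.

Δx_1* = 7.5595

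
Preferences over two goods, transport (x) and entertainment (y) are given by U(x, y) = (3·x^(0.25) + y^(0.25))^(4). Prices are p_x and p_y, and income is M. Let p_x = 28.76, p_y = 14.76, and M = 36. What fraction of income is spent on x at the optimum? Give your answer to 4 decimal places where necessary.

Substitute y = (y/x)·x into the budget: x* = M/(p_x + p_y·(y/x)).
Numerically y/x = 0.562482, so x* = 36/(28.76 + 14.76·0.562482) = 0.9713 and y* = 0.562482·0.9713 = 0.5464.
Expenditure on x: 28.76·0.9713 = 27.9357; share = 0.776.

share on x = 0.776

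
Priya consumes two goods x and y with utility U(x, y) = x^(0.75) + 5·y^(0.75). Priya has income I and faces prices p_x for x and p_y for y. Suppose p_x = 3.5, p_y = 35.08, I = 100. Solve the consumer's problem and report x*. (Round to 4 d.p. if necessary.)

MRS = MU_x/MU_y = (1/5)·(y/x)^(0.25). Set equal to p_x/p_y.
Hence y/x = (5·p_x/p_y)^(1/(0.25)), i.e. raised to the 4 power.
Substitute y = (y/x)·x into the budget: x* = I/(p_x + p_y·(y/x)).
Numerically y/x = 0.061932, so x* = 100/(3.5 + 35.08·0.061932) = 17.6287.

x* = 17.6287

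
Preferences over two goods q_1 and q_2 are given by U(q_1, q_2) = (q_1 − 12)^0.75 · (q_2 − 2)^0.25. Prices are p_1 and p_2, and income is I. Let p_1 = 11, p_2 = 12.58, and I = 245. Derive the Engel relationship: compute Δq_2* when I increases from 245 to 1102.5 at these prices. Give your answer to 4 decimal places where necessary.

Δq_2* = 17.0409

Substituting into the budget: q_1* = 12 + 0.75·(I − 12·p_1 − 2·p_2)/p_1, and q_2* = 2 + 0.25·(…)/p_2.
Discretionary income = 245 − 12·11 − 2·12.58 = 87.84; q_2* = 2 + 0.25·87.84/12.58 = 3.7456.
At I' = 1102.5: q_2* = 20.7866. Change: 20.7866 − 3.7456 = 17.0409.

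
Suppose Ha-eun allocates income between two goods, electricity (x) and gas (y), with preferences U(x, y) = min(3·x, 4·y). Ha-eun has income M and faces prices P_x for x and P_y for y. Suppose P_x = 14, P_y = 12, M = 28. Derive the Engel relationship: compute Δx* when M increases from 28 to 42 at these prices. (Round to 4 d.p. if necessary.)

Here 4·14 + 3·12 = 92, giving x* = 1.2174.
At M' = 42: x* = 1.8261. Change: 1.8261 − 1.2174 = 0.6087.

Δx* = 0.6087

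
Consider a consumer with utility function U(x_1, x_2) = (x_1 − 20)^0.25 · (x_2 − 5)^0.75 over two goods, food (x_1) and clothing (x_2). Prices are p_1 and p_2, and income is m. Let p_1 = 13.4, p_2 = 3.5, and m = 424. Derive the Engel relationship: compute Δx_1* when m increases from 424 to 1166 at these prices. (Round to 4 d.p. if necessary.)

MRS = (1/3)·(x_2−5)/(x_1−20). Tangency with p_1/p_2 gives x_2−5 = 3·(p_1/p_2)·(x_1−20).
After buying the subsistence bundle (20, 5), a share 0.25 of the remaining income goes to x_1: x_1* = 20 + 0.25·(m − 20p_1 − 5p_2)/p_1.
Discretionary income = 424 − 20·13.4 − 5·3.5 = 138.5; x_1* = 20 + 0.25·138.5/13.4 = 22.584.
At m' = 1166: x_1* = 36.4272. Change: 36.4272 − 22.584 = 13.8433.

Δx_1* = 13.8433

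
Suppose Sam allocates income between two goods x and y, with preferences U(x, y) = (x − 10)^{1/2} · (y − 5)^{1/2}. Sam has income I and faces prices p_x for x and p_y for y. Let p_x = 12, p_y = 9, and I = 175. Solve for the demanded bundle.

This is Cobb-Douglas in (x−10, y−5): tangency gives 0.5·p_y·(y−5) = 0.5·p_x·(x−10).
After buying the subsistence bundle (10, 5), a share 0.5 of the remaining income goes to x: x* = 10 + 0.5·(I − 10p_x − 5p_y)/p_x.
Discretionary income = 175 − 10·12 − 5·9 = 10; x* = 10 + 0.5·10/12 = 10.4167; y* = 5 + 0.5·10/9 = 5.5556.

x* = 10.4167, y* = 5.5556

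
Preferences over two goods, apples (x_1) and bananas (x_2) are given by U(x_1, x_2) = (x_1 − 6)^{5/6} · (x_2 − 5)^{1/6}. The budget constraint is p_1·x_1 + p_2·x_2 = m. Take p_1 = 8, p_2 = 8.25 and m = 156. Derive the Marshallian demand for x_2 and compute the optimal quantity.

x_2* = 6.3485

Let x_1' = x_1−6, x_2' = x_2−5. MRS = 5·x_2'/x_1' = p_1/p_2.
Substituting into the budget: x_1* = 6 + 5/6·(m − 6·p_1 − 5·p_2)/p_1, and x_2* = 5 + 1/6·(…)/p_2.
Discretionary income = 156 − 6·8 − 5·8.25 = 66.75; x_2* = 5 + 1/6·66.75/8.25 = 6.3485.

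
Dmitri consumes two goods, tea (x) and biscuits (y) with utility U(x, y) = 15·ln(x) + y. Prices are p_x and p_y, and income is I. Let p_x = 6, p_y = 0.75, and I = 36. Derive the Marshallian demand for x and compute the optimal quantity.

x* = 1.875

At the given prices: x* = 15·0.75/6 = 1.875.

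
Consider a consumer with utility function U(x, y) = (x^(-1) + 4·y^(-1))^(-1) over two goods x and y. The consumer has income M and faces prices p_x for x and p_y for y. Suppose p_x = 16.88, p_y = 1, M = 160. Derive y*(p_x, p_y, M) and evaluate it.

MU_x ∝ x^(-2), MU_y ∝ 4·y^(-2), so MRS = (1/4)·(y/x)^(2) = p_x/p_y.
Solve for the ratio: y/x = [4·p_x/p_y]^(0.5).
With the ratio pinned down, the budget gives x* = M/(p_x + p_y·(y/x)) and y* = (y/x)·x*.
Numerically y/x = 8.217055, so x* = 160/(16.88 + 1·8.217055) = 6.3752 and y* = 8.217055·6.3752 = 52.3858.

y* = 52.3858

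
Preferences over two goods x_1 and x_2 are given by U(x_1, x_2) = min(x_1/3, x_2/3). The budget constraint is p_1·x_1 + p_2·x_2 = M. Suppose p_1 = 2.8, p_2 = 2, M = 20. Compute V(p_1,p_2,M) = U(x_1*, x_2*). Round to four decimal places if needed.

With perfect complements, no substitution: consume in ratio x_1:x_2 = 3:3.
Budget: p_1·x_1 + p_2·x_1 = M, so (3·p_1 + 3·p_2)·x_1 = 3·M.
Demand: x_1*(p_1,p_2,M) = 3·M/(3·p_1 + 3·p_2), x_2* = 3·M/(3·p_1 + 3·p_2).
Here 3·2.8 + 3·2 = 14.4, giving x_1* = 4.1667 and x_2* = 4.1667.
Utility at the optimum: U(4.1667, 4.1667) = 1.3889.

V = 1.3889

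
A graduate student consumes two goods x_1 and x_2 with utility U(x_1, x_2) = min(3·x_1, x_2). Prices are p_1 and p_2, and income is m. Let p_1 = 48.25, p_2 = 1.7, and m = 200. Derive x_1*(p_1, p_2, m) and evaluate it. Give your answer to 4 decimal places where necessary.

x_1* = 3.7488

Leontief preferences: the optimum is at the kink where x_1/1 = x_2/3, i.e. x_2 = 3·x_1.
Budget: p_1·x_1 + p_2·3·x_1 = m, so (p_1 + 3·p_2)·x_1 = m.
Demand: x_1*(p_1,p_2,m) = m/(p_1 + 3·p_2), x_2* = 3·m/(p_1 + 3·p_2).
Here 48.25 + 3·1.7 = 53.35, giving x_1* = 3.7488.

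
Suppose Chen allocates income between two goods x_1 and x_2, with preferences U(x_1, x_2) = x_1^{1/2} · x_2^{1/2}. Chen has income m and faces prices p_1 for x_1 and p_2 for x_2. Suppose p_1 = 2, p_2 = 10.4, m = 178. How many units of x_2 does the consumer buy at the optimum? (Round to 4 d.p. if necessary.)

The MRS is x_2/x_1. Set MRS = p_1/p_2.
Rearranging, p_2·x_2 = p_1·x_1. Substituting into the budget gives p_1·x_1·(1 + 1) = m.
Demand: x_1*(p_1,p_2,m) = 0.5·m/p_1 and x_2* = 0.5·m/p_2.
At p_1=2, p_2=10.4, m=178: x_2* = 0.5·178/10.4 = 8.5577.

x_2* = 8.5577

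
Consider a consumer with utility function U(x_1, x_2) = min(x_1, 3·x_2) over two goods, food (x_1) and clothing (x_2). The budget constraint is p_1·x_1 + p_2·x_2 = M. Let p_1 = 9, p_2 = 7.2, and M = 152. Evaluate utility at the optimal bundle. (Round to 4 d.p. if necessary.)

V = 13.3333

With perfect complements, no substitution: consume in ratio x_1:x_2 = 3:1.
Budget: p_1·x_1 + p_2·(1/3)·x_1 = M, so (3·p_1 + p_2)·x_1 = 3·M.
Demand: x_1*(p_1,p_2,M) = 3·M/(3·p_1 + p_2), x_2* = M/(3·p_1 + p_2).
Here 3·9 + 7.2 = 34.2, giving x_1* = 13.3333 and x_2* = 4.4444.
Utility at the optimum: U(13.3333, 4.4444) = 13.3333.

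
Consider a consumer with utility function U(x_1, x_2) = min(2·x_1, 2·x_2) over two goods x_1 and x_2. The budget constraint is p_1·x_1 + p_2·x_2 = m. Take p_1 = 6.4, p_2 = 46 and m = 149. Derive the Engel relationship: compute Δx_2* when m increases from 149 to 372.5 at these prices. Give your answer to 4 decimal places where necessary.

With perfect complements, no substitution: consume in ratio x_1:x_2 = 2:2.
Budget: p_1·x_1 + p_2·x_1 = m, so (2·p_1 + 2·p_2)·x_1 = 2·m.
Demand: x_1*(p_1,p_2,m) = 2·m/(2·p_1 + 2·p_2), x_2* = 2·m/(2·p_1 + 2·p_2).
Here 2·6.4 + 2·46 = 104.8, giving x_2* = 2.8435.
At m' = 372.5: x_2* = 7.1088. Change: 7.1088 − 2.8435 = 4.2653.

Δx_2* = 4.2653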